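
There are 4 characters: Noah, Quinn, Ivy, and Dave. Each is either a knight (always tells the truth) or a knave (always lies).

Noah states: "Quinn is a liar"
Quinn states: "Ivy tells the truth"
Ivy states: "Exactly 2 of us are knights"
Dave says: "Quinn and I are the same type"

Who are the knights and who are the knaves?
Noah is a knave.
Quinn is a knight.
Ivy is a knight.
Dave is a knave.

Verification:
- Noah (knave) says "Quinn is a liar" - this is FALSE (a lie) because Quinn is a knight.
- Quinn (knight) says "Ivy tells the truth" - this is TRUE because Ivy is a knight.
- Ivy (knight) says "Exactly 2 of us are knights" - this is TRUE because there are 2 knights.
- Dave (knave) says "Quinn and I are the same type" - this is FALSE (a lie) because Dave is a knave and Quinn is a knight.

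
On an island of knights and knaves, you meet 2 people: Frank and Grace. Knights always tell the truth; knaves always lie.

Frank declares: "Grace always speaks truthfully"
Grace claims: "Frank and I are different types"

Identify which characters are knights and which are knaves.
Frank is a knave.
Grace is a knave.

Verification:
- Frank (knave) says "Grace always speaks truthfully" - this is FALSE (a lie) because Grace is a knave.
- Grace (knave) says "Frank and I are different types" - this is FALSE (a lie) because Grace is a knave and Frank is a knave.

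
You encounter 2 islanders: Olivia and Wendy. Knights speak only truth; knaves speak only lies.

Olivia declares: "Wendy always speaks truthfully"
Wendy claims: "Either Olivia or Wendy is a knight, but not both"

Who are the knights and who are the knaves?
Olivia is a knave.
Wendy is a knave.

Verification:
- Olivia (knave) says "Wendy always speaks truthfully" - this is FALSE (a lie) because Wendy is a knave.
- Wendy (knave) says "Either Olivia or Wendy is a knight, but not both" - this is FALSE (a lie) because Olivia is a knave and Wendy is a knave.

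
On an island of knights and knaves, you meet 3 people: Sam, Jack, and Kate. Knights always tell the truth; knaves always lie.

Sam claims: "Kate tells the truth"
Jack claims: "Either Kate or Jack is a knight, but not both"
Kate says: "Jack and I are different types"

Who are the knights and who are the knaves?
Sam is a knave.
Jack is a knave.
Kate is a knave.

Verification:
- Sam (knave) says "Kate tells the truth" - this is FALSE (a lie) because Kate is a knave.
- Jack (knave) says "Either Kate or Jack is a knight, but not both" - this is FALSE (a lie) because Kate is a knave and Jack is a knave.
- Kate (knave) says "Jack and I are different types" - this is FALSE (a lie) because Kate is a knave and Jack is a knave.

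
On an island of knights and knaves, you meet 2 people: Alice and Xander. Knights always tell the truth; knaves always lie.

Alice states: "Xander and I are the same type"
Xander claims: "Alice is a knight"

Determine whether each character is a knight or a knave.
Alice is a knight.
Xander is a knight.

Verification:
- Alice (knight) says "Xander and I are the same type" - this is TRUE because Alice is a knight and Xander is a knight.
- Xander (knight) says "Alice is a knight" - this is TRUE because Alice is a knight.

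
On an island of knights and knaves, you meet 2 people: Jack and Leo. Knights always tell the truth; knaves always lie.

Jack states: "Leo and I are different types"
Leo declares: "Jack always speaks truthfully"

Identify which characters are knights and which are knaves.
Jack is a knave.
Leo is a knave.

Verification:
- Jack (knave) says "Leo and I are different types" - this is FALSE (a lie) because Jack is a knave and Leo is a knave.
- Leo (knave) says "Jack always speaks truthfully" - this is FALSE (a lie) because Jack is a knave.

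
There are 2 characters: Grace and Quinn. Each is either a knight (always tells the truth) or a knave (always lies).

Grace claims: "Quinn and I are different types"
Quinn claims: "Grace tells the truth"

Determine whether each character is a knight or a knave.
Grace is a knave.
Quinn is a knave.

Verification:
- Grace (knave) says "Quinn and I are different types" - this is FALSE (a lie) because Grace is a knave and Quinn is a knave.
- Quinn (knave) says "Grace tells the truth" - this is FALSE (a lie) because Grace is a knave.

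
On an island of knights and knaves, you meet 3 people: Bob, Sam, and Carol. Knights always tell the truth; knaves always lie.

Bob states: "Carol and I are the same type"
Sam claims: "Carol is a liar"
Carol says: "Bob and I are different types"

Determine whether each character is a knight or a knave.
Bob is a knave.
Sam is a knave.
Carol is a knight.

Verification:
- Bob (knave) says "Carol and I are the same type" - this is FALSE (a lie) because Bob is a knave and Carol is a knight.
- Sam (knave) says "Carol is a liar" - this is FALSE (a lie) because Carol is a knight.
- Carol (knight) says "Bob and I are different types" - this is TRUE because Carol is a knight and Bob is a knave.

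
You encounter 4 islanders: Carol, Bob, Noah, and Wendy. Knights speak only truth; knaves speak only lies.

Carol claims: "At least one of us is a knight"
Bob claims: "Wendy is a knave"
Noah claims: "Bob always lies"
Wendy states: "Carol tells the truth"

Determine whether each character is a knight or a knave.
Carol is a knight.
Bob is a knave.
Noah is a knight.
Wendy is a knight.

Verification:
- Carol (knight) says "At least one of us is a knight" - this is TRUE because Carol, Noah, and Wendy are knights.
- Bob (knave) says "Wendy is a knave" - this is FALSE (a lie) because Wendy is a knight.
- Noah (knight) says "Bob always lies" - this is TRUE because Bob is a knave.
- Wendy (knight) says "Carol tells the truth" - this is TRUE because Carol is a knight.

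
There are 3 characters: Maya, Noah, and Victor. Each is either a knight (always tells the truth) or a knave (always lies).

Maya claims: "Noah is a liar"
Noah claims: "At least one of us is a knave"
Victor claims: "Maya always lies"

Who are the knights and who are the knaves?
Maya is a knave.
Noah is a knight.
Victor is a knight.

Verification:
- Maya (knave) says "Noah is a liar" - this is FALSE (a lie) because Noah is a knight.
- Noah (knight) says "At least one of us is a knave" - this is TRUE because Maya is a knave.
- Victor (knight) says "Maya always lies" - this is TRUE because Maya is a knave.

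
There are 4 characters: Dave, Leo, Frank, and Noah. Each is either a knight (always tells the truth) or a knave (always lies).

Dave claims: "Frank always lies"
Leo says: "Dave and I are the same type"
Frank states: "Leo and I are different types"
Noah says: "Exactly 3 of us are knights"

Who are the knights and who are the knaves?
Dave is a knight.
Leo is a knave.
Frank is a knave.
Noah is a knave.

Verification:
- Dave (knight) says "Frank always lies" - this is TRUE because Frank is a knave.
- Leo (knave) says "Dave and I are the same type" - this is FALSE (a lie) because Leo is a knave and Dave is a knight.
- Frank (knave) says "Leo and I are different types" - this is FALSE (a lie) because Frank is a knave and Leo is a knave.
- Noah (knave) says "Exactly 3 of us are knights" - this is FALSE (a lie) because there are 1 knights.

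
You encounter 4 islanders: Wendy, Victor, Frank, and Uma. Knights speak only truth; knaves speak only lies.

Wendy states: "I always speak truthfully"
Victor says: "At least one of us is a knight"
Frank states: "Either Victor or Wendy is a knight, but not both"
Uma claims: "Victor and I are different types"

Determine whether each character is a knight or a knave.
Wendy is a knave.
Victor is a knave.
Frank is a knave.
Uma is a knave.

Verification:
- Wendy (knave) says "I always speak truthfully" - this is FALSE (a lie) because Wendy is a knave.
- Victor (knave) says "At least one of us is a knight" - this is FALSE (a lie) because no one is a knight.
- Frank (knave) says "Either Victor or Wendy is a knight, but not both" - this is FALSE (a lie) because Victor is a knave and Wendy is a knave.
- Uma (knave) says "Victor and I are different types" - this is FALSE (a lie) because Uma is a knave and Victor is a knave.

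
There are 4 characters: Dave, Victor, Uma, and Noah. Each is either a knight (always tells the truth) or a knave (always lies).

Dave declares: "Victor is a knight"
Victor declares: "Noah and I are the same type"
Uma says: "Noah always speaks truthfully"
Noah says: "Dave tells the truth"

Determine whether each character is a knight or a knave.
Dave is a knight.
Victor is a knight.
Uma is a knight.
Noah is a knight.

Verification:
- Dave (knight) says "Victor is a knight" - this is TRUE because Victor is a knight.
- Victor (knight) says "Noah and I are the same type" - this is TRUE because Victor is a knight and Noah is a knight.
- Uma (knight) says "Noah always speaks truthfully" - this is TRUE because Noah is a knight.
- Noah (knight) says "Dave tells the truth" - this is TRUE because Dave is a knight.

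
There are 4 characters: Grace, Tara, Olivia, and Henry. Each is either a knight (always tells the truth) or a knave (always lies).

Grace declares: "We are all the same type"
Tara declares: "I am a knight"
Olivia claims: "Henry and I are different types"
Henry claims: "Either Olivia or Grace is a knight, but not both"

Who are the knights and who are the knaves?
Grace is a knave.
Tara is a knight.
Olivia is a knave.
Henry is a knave.

Verification:
- Grace (knave) says "We are all the same type" - this is FALSE (a lie) because Tara is a knight and Grace, Olivia, and Henry are knaves.
- Tara (knight) says "I am a knight" - this is TRUE because Tara is a knight.
- Olivia (knave) says "Henry and I are different types" - this is FALSE (a lie) because Olivia is a knave and Henry is a knave.
- Henry (knave) says "Either Olivia or Grace is a knight, but not both" - this is FALSE (a lie) because Olivia is a knave and Grace is a knave.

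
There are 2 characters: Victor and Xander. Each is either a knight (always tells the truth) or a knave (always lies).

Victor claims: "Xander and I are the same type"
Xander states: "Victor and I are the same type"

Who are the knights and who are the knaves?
Victor is a knight.
Xander is a knight.

Verification:
- Victor (knight) says "Xander and I are the same type" - this is TRUE because Victor is a knight and Xander is a knight.
- Xander (knight) says "Victor and I are the same type" - this is TRUE because Xander is a knight and Victor is a knight.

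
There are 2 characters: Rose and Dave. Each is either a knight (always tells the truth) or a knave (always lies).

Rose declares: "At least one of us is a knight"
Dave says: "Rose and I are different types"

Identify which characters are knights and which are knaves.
Rose is a knave.
Dave is a knave.

Verification:
- Rose (knave) says "At least one of us is a knight" - this is FALSE (a lie) because no one is a knight.
- Dave (knave) says "Rose and I are different types" - this is FALSE (a lie) because Dave is a knave and Rose is a knave.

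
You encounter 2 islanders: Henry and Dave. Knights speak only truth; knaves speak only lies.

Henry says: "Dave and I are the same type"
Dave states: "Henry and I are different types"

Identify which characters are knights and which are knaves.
Henry is a knave.
Dave is a knight.

Verification:
- Henry (knave) says "Dave and I are the same type" - this is FALSE (a lie) because Henry is a knave and Dave is a knight.
- Dave (knight) says "Henry and I are different types" - this is TRUE because Dave is a knight and Henry is a knave.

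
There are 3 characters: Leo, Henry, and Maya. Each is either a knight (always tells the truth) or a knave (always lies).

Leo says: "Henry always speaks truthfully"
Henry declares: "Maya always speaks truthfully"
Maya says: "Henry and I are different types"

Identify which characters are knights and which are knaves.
Leo is a knave.
Henry is a knave.
Maya is a knave.

Verification:
- Leo (knave) says "Henry always speaks truthfully" - this is FALSE (a lie) because Henry is a knave.
- Henry (knave) says "Maya always speaks truthfully" - this is FALSE (a lie) because Maya is a knave.
- Maya (knave) says "Henry and I are different types" - this is FALSE (a lie) because Maya is a knave and Henry is a knave.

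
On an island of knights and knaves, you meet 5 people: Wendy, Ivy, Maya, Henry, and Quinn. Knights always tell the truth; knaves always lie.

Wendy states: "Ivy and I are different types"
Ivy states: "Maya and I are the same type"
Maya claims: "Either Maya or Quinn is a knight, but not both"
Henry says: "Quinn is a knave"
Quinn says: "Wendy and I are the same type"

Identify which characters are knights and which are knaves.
Wendy is a knight.
Ivy is a knave.
Maya is a knight.
Henry is a knight.
Quinn is a knave.

Verification:
- Wendy (knight) says "Ivy and I are different types" - this is TRUE because Wendy is a knight and Ivy is a knave.
- Ivy (knave) says "Maya and I are the same type" - this is FALSE (a lie) because Ivy is a knave and Maya is a knight.
- Maya (knight) says "Either Maya or Quinn is a knight, but not both" - this is TRUE because Maya is a knight and Quinn is a knave.
- Henry (knight) says "Quinn is a knave" - this is TRUE because Quinn is a knave.
- Quinn (knave) says "Wendy and I are the same type" - this is FALSE (a lie) because Quinn is a knave and Wendy is a knight.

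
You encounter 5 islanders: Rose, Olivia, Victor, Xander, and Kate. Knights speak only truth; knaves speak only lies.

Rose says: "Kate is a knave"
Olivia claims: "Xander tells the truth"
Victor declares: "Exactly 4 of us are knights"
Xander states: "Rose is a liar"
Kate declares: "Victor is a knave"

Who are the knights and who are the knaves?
Rose is a knave.
Olivia is a knight.
Victor is a knave.
Xander is a knight.
Kate is a knight.

Verification:
- Rose (knave) says "Kate is a knave" - this is FALSE (a lie) because Kate is a knight.
- Olivia (knight) says "Xander tells the truth" - this is TRUE because Xander is a knight.
- Victor (knave) says "Exactly 4 of us are knights" - this is FALSE (a lie) because there are 3 knights.
- Xander (knight) says "Rose is a liar" - this is TRUE because Rose is a knave.
- Kate (knight) says "Victor is a knave" - this is TRUE because Victor is a knave.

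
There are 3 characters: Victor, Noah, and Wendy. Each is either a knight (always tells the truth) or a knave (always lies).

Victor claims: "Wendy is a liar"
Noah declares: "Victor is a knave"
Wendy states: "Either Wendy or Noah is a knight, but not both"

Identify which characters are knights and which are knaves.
Victor is a knight.
Noah is a knave.
Wendy is a knave.

Verification:
- Victor (knight) says "Wendy is a liar" - this is TRUE because Wendy is a knave.
- Noah (knave) says "Victor is a knave" - this is FALSE (a lie) because Victor is a knight.
- Wendy (knave) says "Either Wendy or Noah is a knight, but not both" - this is FALSE (a lie) because Wendy is a knave and Noah is a knave.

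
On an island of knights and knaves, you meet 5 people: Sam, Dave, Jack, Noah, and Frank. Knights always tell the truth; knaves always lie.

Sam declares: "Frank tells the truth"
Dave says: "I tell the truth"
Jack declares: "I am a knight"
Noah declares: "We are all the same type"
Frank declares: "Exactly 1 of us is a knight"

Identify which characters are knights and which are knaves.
Sam is a knave.
Dave is a knight.
Jack is a knight.
Noah is a knave.
Frank is a knave.

Verification:
- Sam (knave) says "Frank tells the truth" - this is FALSE (a lie) because Frank is a knave.
- Dave (knight) says "I tell the truth" - this is TRUE because Dave is a knight.
- Jack (knight) says "I am a knight" - this is TRUE because Jack is a knight.
- Noah (knave) says "We are all the same type" - this is FALSE (a lie) because Dave and Jack are knights and Sam, Noah, and Frank are knaves.
- Frank (knave) says "Exactly 1 of us is a knight" - this is FALSE (a lie) because there are 2 knights.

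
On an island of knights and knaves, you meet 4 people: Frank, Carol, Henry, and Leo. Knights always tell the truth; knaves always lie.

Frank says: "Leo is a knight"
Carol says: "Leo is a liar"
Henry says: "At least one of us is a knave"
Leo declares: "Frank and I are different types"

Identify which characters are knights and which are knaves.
Frank is a knave.
Carol is a knight.
Henry is a knight.
Leo is a knave.

Verification:
- Frank (knave) says "Leo is a knight" - this is FALSE (a lie) because Leo is a knave.
- Carol (knight) says "Leo is a liar" - this is TRUE because Leo is a knave.
- Henry (knight) says "At least one of us is a knave" - this is TRUE because Frank and Leo are knaves.
- Leo (knave) says "Frank and I are different types" - this is FALSE (a lie) because Leo is a knave and Frank is a knave.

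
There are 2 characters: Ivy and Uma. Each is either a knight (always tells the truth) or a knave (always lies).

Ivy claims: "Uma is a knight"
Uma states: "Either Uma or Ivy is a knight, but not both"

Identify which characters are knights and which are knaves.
Ivy is a knave.
Uma is a knave.

Verification:
- Ivy (knave) says "Uma is a knight" - this is FALSE (a lie) because Uma is a knave.
- Uma (knave) says "Either Uma or Ivy is a knight, but not both" - this is FALSE (a lie) because Uma is a knave and Ivy is a knave.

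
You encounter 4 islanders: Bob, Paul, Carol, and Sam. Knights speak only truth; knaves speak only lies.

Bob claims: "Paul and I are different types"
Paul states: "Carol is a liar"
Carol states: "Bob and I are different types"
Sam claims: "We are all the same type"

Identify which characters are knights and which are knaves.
Bob is a knave.
Paul is a knave.
Carol is a knight.
Sam is a knave.

Verification:
- Bob (knave) says "Paul and I are different types" - this is FALSE (a lie) because Bob is a knave and Paul is a knave.
- Paul (knave) says "Carol is a liar" - this is FALSE (a lie) because Carol is a knight.
- Carol (knight) says "Bob and I are different types" - this is TRUE because Carol is a knight and Bob is a knave.
- Sam (knave) says "We are all the same type" - this is FALSE (a lie) because Carol is a knight and Bob, Paul, and Sam are knaves.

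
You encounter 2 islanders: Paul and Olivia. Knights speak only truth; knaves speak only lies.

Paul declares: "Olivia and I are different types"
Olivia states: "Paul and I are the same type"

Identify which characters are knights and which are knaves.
Paul is a knight.
Olivia is a knave.

Verification:
- Paul (knight) says "Olivia and I are different types" - this is TRUE because Paul is a knight and Olivia is a knave.
- Olivia (knave) says "Paul and I are the same type" - this is FALSE (a lie) because Olivia is a knave and Paul is a knight.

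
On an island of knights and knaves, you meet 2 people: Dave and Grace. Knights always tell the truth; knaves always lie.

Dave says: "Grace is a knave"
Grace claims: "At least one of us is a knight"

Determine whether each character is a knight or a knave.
Dave is a knave.
Grace is a knight.

Verification:
- Dave (knave) says "Grace is a knave" - this is FALSE (a lie) because Grace is a knight.
- Grace (knight) says "At least one of us is a knight" - this is TRUE because Grace is a knight.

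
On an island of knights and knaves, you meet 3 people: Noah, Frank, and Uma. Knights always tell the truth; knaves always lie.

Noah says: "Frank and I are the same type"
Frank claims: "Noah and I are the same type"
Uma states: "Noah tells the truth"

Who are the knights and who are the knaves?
Noah is a knight.
Frank is a knight.
Uma is a knight.

Verification:
- Noah (knight) says "Frank and I are the same type" - this is TRUE because Noah is a knight and Frank is a knight.
- Frank (knight) says "Noah and I are the same type" - this is TRUE because Frank is a knight and Noah is a knight.
- Uma (knight) says "Noah tells the truth" - this is TRUE because Noah is a knight.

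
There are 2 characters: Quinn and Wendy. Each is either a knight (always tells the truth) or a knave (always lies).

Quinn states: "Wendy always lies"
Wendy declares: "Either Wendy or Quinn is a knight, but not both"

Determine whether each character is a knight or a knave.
Quinn is a knave.
Wendy is a knight.

Verification:
- Quinn (knave) says "Wendy always lies" - this is FALSE (a lie) because Wendy is a knight.
- Wendy (knight) says "Either Wendy or Quinn is a knight, but not both" - this is TRUE because Wendy is a knight and Quinn is a knave.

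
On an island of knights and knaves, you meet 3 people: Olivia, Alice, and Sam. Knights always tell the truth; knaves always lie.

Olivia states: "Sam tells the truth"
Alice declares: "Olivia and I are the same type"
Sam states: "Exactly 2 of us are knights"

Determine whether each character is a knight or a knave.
Olivia is a knight.
Alice is a knave.
Sam is a knight.

Verification:
- Olivia (knight) says "Sam tells the truth" - this is TRUE because Sam is a knight.
- Alice (knave) says "Olivia and I are the same type" - this is FALSE (a lie) because Alice is a knave and Olivia is a knight.
- Sam (knight) says "Exactly 2 of us are knights" - this is TRUE because there are 2 knights.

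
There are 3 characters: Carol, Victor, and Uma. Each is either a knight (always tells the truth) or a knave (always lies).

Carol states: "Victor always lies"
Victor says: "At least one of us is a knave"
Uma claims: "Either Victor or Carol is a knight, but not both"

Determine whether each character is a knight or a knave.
Carol is a knave.
Victor is a knight.
Uma is a knight.

Verification:
- Carol (knave) says "Victor always lies" - this is FALSE (a lie) because Victor is a knight.
- Victor (knight) says "At least one of us is a knave" - this is TRUE because Carol is a knave.
- Uma (knight) says "Either Victor or Carol is a knight, but not both" - this is TRUE because Victor is a knight and Carol is a knave.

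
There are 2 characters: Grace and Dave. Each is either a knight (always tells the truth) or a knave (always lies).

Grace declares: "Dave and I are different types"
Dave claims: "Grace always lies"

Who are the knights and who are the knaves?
Grace is a knight.
Dave is a knave.

Verification:
- Grace (knight) says "Dave and I are different types" - this is TRUE because Grace is a knight and Dave is a knave.
- Dave (knave) says "Grace always lies" - this is FALSE (a lie) because Grace is a knight.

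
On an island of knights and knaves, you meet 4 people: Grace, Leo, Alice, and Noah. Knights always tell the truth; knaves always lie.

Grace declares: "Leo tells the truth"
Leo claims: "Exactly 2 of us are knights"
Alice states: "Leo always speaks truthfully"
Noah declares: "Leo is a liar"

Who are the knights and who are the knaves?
Grace is a knave.
Leo is a knave.
Alice is a knave.
Noah is a knight.

Verification:
- Grace (knave) says "Leo tells the truth" - this is FALSE (a lie) because Leo is a knave.
- Leo (knave) says "Exactly 2 of us are knights" - this is FALSE (a lie) because there are 1 knights.
- Alice (knave) says "Leo always speaks truthfully" - this is FALSE (a lie) because Leo is a knave.
- Noah (knight) says "Leo is a liar" - this is TRUE because Leo is a knave.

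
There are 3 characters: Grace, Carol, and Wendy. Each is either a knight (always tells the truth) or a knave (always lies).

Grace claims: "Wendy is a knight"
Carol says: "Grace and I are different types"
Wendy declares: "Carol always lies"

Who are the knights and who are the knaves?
Grace is a knave.
Carol is a knight.
Wendy is a knave.

Verification:
- Grace (knave) says "Wendy is a knight" - this is FALSE (a lie) because Wendy is a knave.
- Carol (knight) says "Grace and I are different types" - this is TRUE because Carol is a knight and Grace is a knave.
- Wendy (knave) says "Carol always lies" - this is FALSE (a lie) because Carol is a knight.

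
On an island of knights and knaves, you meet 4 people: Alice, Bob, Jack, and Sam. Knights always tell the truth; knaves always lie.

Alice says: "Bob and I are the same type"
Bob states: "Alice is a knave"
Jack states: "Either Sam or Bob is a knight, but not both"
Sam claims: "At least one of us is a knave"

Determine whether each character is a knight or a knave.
Alice is a knave.
Bob is a knight.
Jack is a knave.
Sam is a knight.

Verification:
- Alice (knave) says "Bob and I are the same type" - this is FALSE (a lie) because Alice is a knave and Bob is a knight.
- Bob (knight) says "Alice is a knave" - this is TRUE because Alice is a knave.
- Jack (knave) says "Either Sam or Bob is a knight, but not both" - this is FALSE (a lie) because Sam is a knight and Bob is a knight.
- Sam (knight) says "At least one of us is a knave" - this is TRUE because Alice and Jack are knaves.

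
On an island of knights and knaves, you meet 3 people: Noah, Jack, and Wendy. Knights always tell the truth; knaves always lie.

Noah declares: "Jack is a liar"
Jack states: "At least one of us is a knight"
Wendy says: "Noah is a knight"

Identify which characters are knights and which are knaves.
Noah is a knave.
Jack is a knight.
Wendy is a knave.

Verification:
- Noah (knave) says "Jack is a liar" - this is FALSE (a lie) because Jack is a knight.
- Jack (knight) says "At least one of us is a knight" - this is TRUE because Jack is a knight.
- Wendy (knave) says "Noah is a knight" - this is FALSE (a lie) because Noah is a knave.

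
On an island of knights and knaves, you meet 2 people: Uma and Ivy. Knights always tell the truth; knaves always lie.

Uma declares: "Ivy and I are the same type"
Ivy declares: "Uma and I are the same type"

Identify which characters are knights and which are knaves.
Uma is a knight.
Ivy is a knight.

Verification:
- Uma (knight) says "Ivy and I are the same type" - this is TRUE because Uma is a knight and Ivy is a knight.
- Ivy (knight) says "Uma and I are the same type" - this is TRUE because Ivy is a knight and Uma is a knight.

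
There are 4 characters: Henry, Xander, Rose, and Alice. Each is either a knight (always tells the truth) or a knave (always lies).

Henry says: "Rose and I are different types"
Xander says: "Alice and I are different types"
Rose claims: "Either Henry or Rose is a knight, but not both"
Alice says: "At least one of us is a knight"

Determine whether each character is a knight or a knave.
Henry is a knave.
Xander is a knave.
Rose is a knave.
Alice is a knave.

Verification:
- Henry (knave) says "Rose and I are different types" - this is FALSE (a lie) because Henry is a knave and Rose is a knave.
- Xander (knave) says "Alice and I are different types" - this is FALSE (a lie) because Xander is a knave and Alice is a knave.
- Rose (knave) says "Either Henry or Rose is a knight, but not both" - this is FALSE (a lie) because Henry is a knave and Rose is a knave.
- Alice (knave) says "At least one of us is a knight" - this is FALSE (a lie) because no one is a knight.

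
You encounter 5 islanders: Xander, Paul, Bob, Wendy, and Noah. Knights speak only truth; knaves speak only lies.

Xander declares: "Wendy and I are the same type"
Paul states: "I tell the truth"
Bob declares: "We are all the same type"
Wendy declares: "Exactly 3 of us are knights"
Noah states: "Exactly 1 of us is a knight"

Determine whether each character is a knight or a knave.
Xander is a knight.
Paul is a knight.
Bob is a knave.
Wendy is a knight.
Noah is a knave.

Verification:
- Xander (knight) says "Wendy and I are the same type" - this is TRUE because Xander is a knight and Wendy is a knight.
- Paul (knight) says "I tell the truth" - this is TRUE because Paul is a knight.
- Bob (knave) says "We are all the same type" - this is FALSE (a lie) because Xander, Paul, and Wendy are knights and Bob and Noah are knaves.
- Wendy (knight) says "Exactly 3 of us are knights" - this is TRUE because there are 3 knights.
- Noah (knave) says "Exactly 1 of us is a knight" - this is FALSE (a lie) because there are 3 knights.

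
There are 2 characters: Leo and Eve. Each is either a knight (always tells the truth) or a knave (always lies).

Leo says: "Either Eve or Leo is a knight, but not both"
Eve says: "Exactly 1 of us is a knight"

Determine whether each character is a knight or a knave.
Leo is a knave.
Eve is a knave.

Verification:
- Leo (knave) says "Either Eve or Leo is a knight, but not both" - this is FALSE (a lie) because Eve is a knave and Leo is a knave.
- Eve (knave) says "Exactly 1 of us is a knight" - this is FALSE (a lie) because there are 0 knights.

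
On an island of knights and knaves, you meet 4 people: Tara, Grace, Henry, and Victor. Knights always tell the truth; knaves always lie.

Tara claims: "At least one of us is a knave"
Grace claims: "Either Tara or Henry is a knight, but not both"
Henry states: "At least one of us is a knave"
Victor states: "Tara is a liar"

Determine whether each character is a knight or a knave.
Tara is a knight.
Grace is a knave.
Henry is a knight.
Victor is a knave.

Verification:
- Tara (knight) says "At least one of us is a knave" - this is TRUE because Grace and Victor are knaves.
- Grace (knave) says "Either Tara or Henry is a knight, but not both" - this is FALSE (a lie) because Tara is a knight and Henry is a knight.
- Henry (knight) says "At least one of us is a knave" - this is TRUE because Grace and Victor are knaves.
- Victor (knave) says "Tara is a liar" - this is FALSE (a lie) because Tara is a knight.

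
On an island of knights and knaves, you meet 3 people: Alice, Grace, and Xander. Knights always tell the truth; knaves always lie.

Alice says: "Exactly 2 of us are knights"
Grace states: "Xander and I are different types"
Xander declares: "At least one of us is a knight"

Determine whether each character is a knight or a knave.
Alice is a knave.
Grace is a knave.
Xander is a knave.

Verification:
- Alice (knave) says "Exactly 2 of us are knights" - this is FALSE (a lie) because there are 0 knights.
- Grace (knave) says "Xander and I are different types" - this is FALSE (a lie) because Grace is a knave and Xander is a knave.
- Xander (knave) says "At least one of us is a knight" - this is FALSE (a lie) because no one is a knight.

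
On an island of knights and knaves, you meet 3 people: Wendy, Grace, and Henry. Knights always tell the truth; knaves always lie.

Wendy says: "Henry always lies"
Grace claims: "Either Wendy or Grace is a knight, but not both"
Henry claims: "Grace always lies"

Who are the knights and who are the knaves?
Wendy is a knave.
Grace is a knave.
Henry is a knight.

Verification:
- Wendy (knave) says "Henry always lies" - this is FALSE (a lie) because Henry is a knight.
- Grace (knave) says "Either Wendy or Grace is a knight, but not both" - this is FALSE (a lie) because Wendy is a knave and Grace is a knave.
- Henry (knight) says "Grace always lies" - this is TRUE because Grace is a knave.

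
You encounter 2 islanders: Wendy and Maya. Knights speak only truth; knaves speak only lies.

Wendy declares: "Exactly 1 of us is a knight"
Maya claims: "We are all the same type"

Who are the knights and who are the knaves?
Wendy is a knight.
Maya is a knave.

Verification:
- Wendy (knight) says "Exactly 1 of us is a knight" - this is TRUE because there are 1 knights.
- Maya (knave) says "We are all the same type" - this is FALSE (a lie) because Wendy is a knight and Maya is a knave.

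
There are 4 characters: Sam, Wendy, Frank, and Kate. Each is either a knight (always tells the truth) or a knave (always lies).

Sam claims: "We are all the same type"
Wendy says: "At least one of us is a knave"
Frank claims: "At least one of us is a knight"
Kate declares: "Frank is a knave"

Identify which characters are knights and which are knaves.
Sam is a knave.
Wendy is a knight.
Frank is a knight.
Kate is a knave.

Verification:
- Sam (knave) says "We are all the same type" - this is FALSE (a lie) because Wendy and Frank are knights and Sam and Kate are knaves.
- Wendy (knight) says "At least one of us is a knave" - this is TRUE because Sam and Kate are knaves.
- Frank (knight) says "At least one of us is a knight" - this is TRUE because Wendy and Frank are knights.
- Kate (knave) says "Frank is a knave" - this is FALSE (a lie) because Frank is a knight.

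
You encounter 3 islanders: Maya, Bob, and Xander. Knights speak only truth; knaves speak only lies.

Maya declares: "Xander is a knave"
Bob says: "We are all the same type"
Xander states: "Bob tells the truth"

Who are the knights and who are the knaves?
Maya is a knight.
Bob is a knave.
Xander is a knave.

Verification:
- Maya (knight) says "Xander is a knave" - this is TRUE because Xander is a knave.
- Bob (knave) says "We are all the same type" - this is FALSE (a lie) because Maya is a knight and Bob and Xander are knaves.
- Xander (knave) says "Bob tells the truth" - this is FALSE (a lie) because Bob is a knave.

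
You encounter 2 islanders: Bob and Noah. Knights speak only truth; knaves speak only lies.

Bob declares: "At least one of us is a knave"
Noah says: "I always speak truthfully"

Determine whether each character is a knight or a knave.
Bob is a knight.
Noah is a knave.

Verification:
- Bob (knight) says "At least one of us is a knave" - this is TRUE because Noah is a knave.
- Noah (knave) says "I always speak truthfully" - this is FALSE (a lie) because Noah is a knave.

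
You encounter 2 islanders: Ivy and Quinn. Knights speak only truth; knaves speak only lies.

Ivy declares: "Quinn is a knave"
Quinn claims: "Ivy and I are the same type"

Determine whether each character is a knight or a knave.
Ivy is a knight.
Quinn is a knave.

Verification:
- Ivy (knight) says "Quinn is a knave" - this is TRUE because Quinn is a knave.
- Quinn (knave) says "Ivy and I are the same type" - this is FALSE (a lie) because Quinn is a knave and Ivy is a knight.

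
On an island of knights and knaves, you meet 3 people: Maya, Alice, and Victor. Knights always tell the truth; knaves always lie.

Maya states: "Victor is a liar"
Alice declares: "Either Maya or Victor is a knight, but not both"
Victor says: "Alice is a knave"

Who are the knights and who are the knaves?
Maya is a knight.
Alice is a knight.
Victor is a knave.

Verification:
- Maya (knight) says "Victor is a liar" - this is TRUE because Victor is a knave.
- Alice (knight) says "Either Maya or Victor is a knight, but not both" - this is TRUE because Maya is a knight and Victor is a knave.
- Victor (knave) says "Alice is a knave" - this is FALSE (a lie) because Alice is a knight.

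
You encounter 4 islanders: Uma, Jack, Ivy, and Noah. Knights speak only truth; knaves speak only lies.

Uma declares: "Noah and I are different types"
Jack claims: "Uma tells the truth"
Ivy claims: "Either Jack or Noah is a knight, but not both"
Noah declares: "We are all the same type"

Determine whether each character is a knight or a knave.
Uma is a knight.
Jack is a knight.
Ivy is a knight.
Noah is a knave.

Verification:
- Uma (knight) says "Noah and I are different types" - this is TRUE because Uma is a knight and Noah is a knave.
- Jack (knight) says "Uma tells the truth" - this is TRUE because Uma is a knight.
- Ivy (knight) says "Either Jack or Noah is a knight, but not both" - this is TRUE because Jack is a knight and Noah is a knave.
- Noah (knave) says "We are all the same type" - this is FALSE (a lie) because Uma, Jack, and Ivy are knights and Noah is a knave.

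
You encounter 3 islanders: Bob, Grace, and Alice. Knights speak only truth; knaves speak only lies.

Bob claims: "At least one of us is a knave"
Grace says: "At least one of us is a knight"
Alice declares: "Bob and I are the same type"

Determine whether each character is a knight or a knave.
Bob is a knight.
Grace is a knight.
Alice is a knave.

Verification:
- Bob (knight) says "At least one of us is a knave" - this is TRUE because Alice is a knave.
- Grace (knight) says "At least one of us is a knight" - this is TRUE because Bob and Grace are knights.
- Alice (knave) says "Bob and I are the same type" - this is FALSE (a lie) because Alice is a knave and Bob is a knight.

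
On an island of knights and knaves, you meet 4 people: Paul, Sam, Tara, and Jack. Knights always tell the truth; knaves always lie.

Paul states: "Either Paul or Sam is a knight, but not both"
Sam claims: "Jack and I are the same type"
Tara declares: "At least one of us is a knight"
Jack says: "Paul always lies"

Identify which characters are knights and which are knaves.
Paul is a knave.
Sam is a knave.
Tara is a knight.
Jack is a knight.

Verification:
- Paul (knave) says "Either Paul or Sam is a knight, but not both" - this is FALSE (a lie) because Paul is a knave and Sam is a knave.
- Sam (knave) says "Jack and I are the same type" - this is FALSE (a lie) because Sam is a knave and Jack is a knight.
- Tara (knight) says "At least one of us is a knight" - this is TRUE because Tara and Jack are knights.
- Jack (knight) says "Paul always lies" - this is TRUE because Paul is a knave.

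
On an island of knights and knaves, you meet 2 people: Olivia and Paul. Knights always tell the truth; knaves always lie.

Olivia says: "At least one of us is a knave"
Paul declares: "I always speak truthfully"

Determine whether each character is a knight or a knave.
Olivia is a knight.
Paul is a knave.

Verification:
- Olivia (knight) says "At least one of us is a knave" - this is TRUE because Paul is a knave.
- Paul (knave) says "I always speak truthfully" - this is FALSE (a lie) because Paul is a knave.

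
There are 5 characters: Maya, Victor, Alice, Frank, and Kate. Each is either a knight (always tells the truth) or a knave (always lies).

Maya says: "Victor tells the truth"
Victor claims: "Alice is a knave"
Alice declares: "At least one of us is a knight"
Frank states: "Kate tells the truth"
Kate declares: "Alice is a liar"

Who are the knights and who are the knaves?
Maya is a knave.
Victor is a knave.
Alice is a knight.
Frank is a knave.
Kate is a knave.

Verification:
- Maya (knave) says "Victor tells the truth" - this is FALSE (a lie) because Victor is a knave.
- Victor (knave) says "Alice is a knave" - this is FALSE (a lie) because Alice is a knight.
- Alice (knight) says "At least one of us is a knight" - this is TRUE because Alice is a knight.
- Frank (knave) says "Kate tells the truth" - this is FALSE (a lie) because Kate is a knave.
- Kate (knave) says "Alice is a liar" - this is FALSE (a lie) because Alice is a knight.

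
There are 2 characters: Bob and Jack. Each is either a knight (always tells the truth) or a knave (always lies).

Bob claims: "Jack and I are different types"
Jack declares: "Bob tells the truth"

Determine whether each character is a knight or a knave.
Bob is a knave.
Jack is a knave.

Verification:
- Bob (knave) says "Jack and I are different types" - this is FALSE (a lie) because Bob is a knave and Jack is a knave.
- Jack (knave) says "Bob tells the truth" - this is FALSE (a lie) because Bob is a knave.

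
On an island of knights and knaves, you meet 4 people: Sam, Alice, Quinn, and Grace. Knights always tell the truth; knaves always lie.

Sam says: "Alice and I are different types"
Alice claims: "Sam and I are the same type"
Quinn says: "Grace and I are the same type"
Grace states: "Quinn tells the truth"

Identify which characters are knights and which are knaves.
Sam is a knight.
Alice is a knave.
Quinn is a knight.
Grace is a knight.

Verification:
- Sam (knight) says "Alice and I are different types" - this is TRUE because Sam is a knight and Alice is a knave.
- Alice (knave) says "Sam and I are the same type" - this is FALSE (a lie) because Alice is a knave and Sam is a knight.
- Quinn (knight) says "Grace and I are the same type" - this is TRUE because Quinn is a knight and Grace is a knight.
- Grace (knight) says "Quinn tells the truth" - this is TRUE because Quinn is a knight.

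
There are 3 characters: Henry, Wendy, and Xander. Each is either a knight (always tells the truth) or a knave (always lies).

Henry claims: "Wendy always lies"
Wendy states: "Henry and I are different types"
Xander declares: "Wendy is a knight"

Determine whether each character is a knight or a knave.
Henry is a knave.
Wendy is a knight.
Xander is a knight.

Verification:
- Henry (knave) says "Wendy always lies" - this is FALSE (a lie) because Wendy is a knight.
- Wendy (knight) says "Henry and I are different types" - this is TRUE because Wendy is a knight and Henry is a knave.
- Xander (knight) says "Wendy is a knight" - this is TRUE because Wendy is a knight.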